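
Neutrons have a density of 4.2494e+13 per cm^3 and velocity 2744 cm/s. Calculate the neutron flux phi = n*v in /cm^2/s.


phi = n * v
phi = 4.2494e+13 * 2744
phi = 1.1660e+17 /cm^2/s

1.1660e+17


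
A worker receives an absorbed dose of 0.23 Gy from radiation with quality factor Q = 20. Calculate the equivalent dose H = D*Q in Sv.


H = D * Q
H = 0.23 * 20
H = 4.6000 Sv

4.6000


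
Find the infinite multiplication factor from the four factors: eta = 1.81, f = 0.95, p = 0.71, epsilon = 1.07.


k_inf = eta * f * p * epsilon
k_inf = 1.81 * 0.95 * 0.71 * 1.07
k_inf = 1.3063

1.3063


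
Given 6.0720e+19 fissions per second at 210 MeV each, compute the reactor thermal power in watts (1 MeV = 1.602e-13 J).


P = fission_rate * E_MeV * 1.602e-13
P = 6.0720e+19 * 210 * 1.602e-13
P = 2.0427e+09 W

2.0427e+09


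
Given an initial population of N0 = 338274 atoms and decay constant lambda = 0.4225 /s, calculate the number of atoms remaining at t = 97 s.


N = N0 * exp(-lambda * t)
N = 338274 * exp(-0.4225 * 97)
N = 5.3802e-13

5.3802e-13


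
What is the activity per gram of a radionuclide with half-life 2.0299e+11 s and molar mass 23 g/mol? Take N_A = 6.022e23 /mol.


lambda = ln(2) / t_half = ln(2) / 2.0299e+11 = 3.414686e-12 /s
SA = lambda * N_A / M
SA = 3.414686e-12 * 6.022e23 / 23
SA = 8.9405e+10 Bq/g

8.9405e+10


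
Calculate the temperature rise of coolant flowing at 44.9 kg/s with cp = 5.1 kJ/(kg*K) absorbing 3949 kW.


dT = Q / (m_dot * cp)
dT = 3949 / (44.9 * 5.1)
dT = 17.245 C

17.245


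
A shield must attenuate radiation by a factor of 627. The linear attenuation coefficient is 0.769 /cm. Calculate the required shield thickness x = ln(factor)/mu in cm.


x = ln(factor) / mu
x = ln(627) / 0.769
x = 8.3757 cm

8.3757


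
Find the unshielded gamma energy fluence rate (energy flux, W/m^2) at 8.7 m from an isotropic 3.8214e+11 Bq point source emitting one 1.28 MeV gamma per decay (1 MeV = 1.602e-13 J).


psi = A * E * 1.602e-13 / (4*pi*r^2)
psi = 3.8214e+11 * 1.28 * 1.602e-13 / (4*pi*8.7^2)
psi = 8.2385e-05 W/m^2

8.2385e-05


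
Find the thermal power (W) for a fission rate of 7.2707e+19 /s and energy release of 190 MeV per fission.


P = fission_rate * E_MeV * 1.602e-13
P = 7.2707e+19 * 190 * 1.602e-13
P = 2.2131e+09 W

2.2131e+09


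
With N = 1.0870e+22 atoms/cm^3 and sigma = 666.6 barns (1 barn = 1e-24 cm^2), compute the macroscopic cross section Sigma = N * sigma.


Sigma = N * sigma_barns * 1e-24
Sigma = 1.0870e+22 * 666.6 * 1e-24
Sigma = 7.2459 /cm

7.2459


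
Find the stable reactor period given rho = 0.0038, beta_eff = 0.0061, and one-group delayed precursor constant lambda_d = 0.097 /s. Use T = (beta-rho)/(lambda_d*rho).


T = (beta - rho) / (lambda_d * rho)
T = (0.0061 - 0.0038) / (0.097 * 0.0038)
T = 6.2398 s

6.2398


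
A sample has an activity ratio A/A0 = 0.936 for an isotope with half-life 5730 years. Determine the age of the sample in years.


lambda = ln(2) / t_half = ln(2) / 5730 = 1.209681e-04 /yr
t = -ln(A/A0) / lambda
t = -ln(0.936) / 1.209681e-04
t = 546.75 yr

546.75


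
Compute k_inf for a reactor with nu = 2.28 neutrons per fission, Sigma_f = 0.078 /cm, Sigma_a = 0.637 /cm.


k_inf = nu * Sigma_f / Sigma_a
k_inf = 2.28 * 0.078 / 0.637
k_inf = 0.27918

0.27918


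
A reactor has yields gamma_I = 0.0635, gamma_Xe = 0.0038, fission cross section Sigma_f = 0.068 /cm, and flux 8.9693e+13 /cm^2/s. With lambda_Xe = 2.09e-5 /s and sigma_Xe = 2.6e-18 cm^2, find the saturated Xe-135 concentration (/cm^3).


Xe_eq = (gamma_I + gamma_Xe) * Sigma_f * phi / (lambda_Xe + sigma_Xe * phi)
Numerator = (0.0635 + 0.0038) * 0.068 * 8.9693e+13 = 4.104710e+11
Denominator = 2.09e-5 + 2.6e-18 * 8.9693e+13 = 2.541018e-04
Xe_eq = 4.104710e+11 / 2.541018e-04 = 1.6154e+15 /cm^3

1.6154e+15


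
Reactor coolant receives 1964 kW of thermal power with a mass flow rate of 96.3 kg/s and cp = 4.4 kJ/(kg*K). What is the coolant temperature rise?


dT = Q / (m_dot * cp)
dT = 1964 / (96.3 * 4.4)
dT = 4.6351 C

4.6351


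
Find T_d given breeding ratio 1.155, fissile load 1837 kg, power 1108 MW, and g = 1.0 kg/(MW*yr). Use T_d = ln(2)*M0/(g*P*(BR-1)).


Breeding gain G = BR - 1 = 1.155 - 1 = 0.155
Fissile production rate = g * P * G = 1.0 * 1108 * 0.155 = 171.74 kg/yr
T_d = ln(2) * M0 / (g * P * G)
T_d = ln(2) * 1837 / 171.74 = 7.4142 yr

7.4142


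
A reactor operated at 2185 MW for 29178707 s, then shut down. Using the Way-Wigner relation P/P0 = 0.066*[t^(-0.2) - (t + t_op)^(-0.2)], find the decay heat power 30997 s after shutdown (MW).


P/P0 = 0.066 * [t^(-0.2) - (t + t_op)^(-0.2)]
P/P0 = 0.066 * [30997^(-0.2) - (30997 + 29178707)^(-0.2)]
P/P0 = 0.066 * [0.1263968 - 0.03212880] = 0.006221688
P = 2185 * 0.006221688 = 13.594 MW

13.594


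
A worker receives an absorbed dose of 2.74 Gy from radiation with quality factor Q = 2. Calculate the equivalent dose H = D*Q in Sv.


H = D * Q
H = 2.74 * 2
H = 5.4800 Sv

5.4800


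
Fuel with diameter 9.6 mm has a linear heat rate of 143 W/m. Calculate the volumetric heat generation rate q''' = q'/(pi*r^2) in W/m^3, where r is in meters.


r = D / 2 / 1000 = 9.6 / 2 / 1000 = 0.0048 m
q''' = q' / (pi * r^2)
q''' = 143 / (pi * 0.0048^2)
q''' = 1.9756e+06 W/m^3

1.9756e+06


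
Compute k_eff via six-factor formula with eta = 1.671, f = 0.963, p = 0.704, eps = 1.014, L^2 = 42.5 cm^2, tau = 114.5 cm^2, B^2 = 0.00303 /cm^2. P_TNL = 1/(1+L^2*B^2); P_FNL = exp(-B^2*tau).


k_inf = eta*f*p*eps = 1.671*0.963*0.704*1.014 = 1.148718
P_TNL = 1/(1 + L^2*B^2) = 1/(1 + 42.5*0.00303) = 0.8859161
P_FNL = exp(-B^2*tau) = exp(-0.00303*114.5) = 0.7068513
k_eff = k_inf * P_TNL * P_FNL = 1.148718 * 0.8859161 * 0.7068513
k_eff = 0.71934

0.71934


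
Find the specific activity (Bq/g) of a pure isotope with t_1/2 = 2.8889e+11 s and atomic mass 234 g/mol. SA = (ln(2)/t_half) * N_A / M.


lambda = ln(2) / t_half = ln(2) / 2.8889e+11 = 2.399346e-12 /s
SA = lambda * N_A / M
SA = 2.399346e-12 * 6.022e23 / 234
SA = 6.1747e+09 Bq/g

6.1747e+09


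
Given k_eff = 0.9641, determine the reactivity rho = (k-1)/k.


rho = (k_eff - 1) / k_eff
rho = (0.9641 - 1) / 0.9641
rho = -0.037237

-0.037237


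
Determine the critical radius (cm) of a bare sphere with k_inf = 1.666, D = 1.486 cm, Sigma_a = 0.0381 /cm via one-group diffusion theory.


L^2 = D / Sigma_a = 1.486 / 0.0381 = 39.00262 cm^2
B_m^2 = (k_inf - 1) / L^2 = (1.666 - 1) / 39.00262 = 0.01707578 /cm^2
For a bare sphere: B_g = pi/R, so R_c = pi / sqrt(B_m^2)
R_c = pi / sqrt(0.01707578) = 24.041 cm

24.041


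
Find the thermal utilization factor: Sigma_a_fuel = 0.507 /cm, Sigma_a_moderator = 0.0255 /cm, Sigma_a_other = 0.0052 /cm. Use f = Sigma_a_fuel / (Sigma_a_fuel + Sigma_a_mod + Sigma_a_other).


f = Sigma_a_fuel / (Sigma_a_fuel + Sigma_a_mod + Sigma_a_other)
f = 0.507 / (0.507 + 0.0255 + 0.0052)
f = 0.94290

0.94290


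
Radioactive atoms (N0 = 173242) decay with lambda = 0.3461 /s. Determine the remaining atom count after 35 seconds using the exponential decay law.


N = N0 * exp(-lambda * t)
N = 173242 * exp(-0.3461 * 35)
N = 0.95023

0.95023


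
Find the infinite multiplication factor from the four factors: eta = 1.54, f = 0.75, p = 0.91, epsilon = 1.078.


k_inf = eta * f * p * epsilon
k_inf = 1.54 * 0.75 * 0.91 * 1.078
k_inf = 1.1330

1.1330


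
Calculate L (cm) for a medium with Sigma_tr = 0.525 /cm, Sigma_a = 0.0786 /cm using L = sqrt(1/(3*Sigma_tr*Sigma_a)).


D = 1 / (3 * Sigma_tr) = 1 / (3 * 0.525) = 0.6349206 cm
L = sqrt(D / Sigma_a)
L = sqrt(0.6349206 / 0.0786)
L = 2.8422 cm

2.8422


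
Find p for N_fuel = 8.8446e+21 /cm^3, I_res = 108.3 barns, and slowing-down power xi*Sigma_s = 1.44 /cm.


p = exp(-N * I * 1e-24 / (xi*Sigma_s))
p = exp(-8.8446e+21 * 108.3 * 1e-24 / 1.44)
p = 0.51418

0.51418


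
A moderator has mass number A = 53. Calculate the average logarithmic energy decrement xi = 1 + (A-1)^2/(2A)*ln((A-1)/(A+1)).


xi = 1 + (A-1)^2/(2A) * ln((A-1)/(A+1))
xi = 1 + (53-1)^2/(2*53) * ln((53-1)/(53 +1))
xi = 0.037266

0.037266


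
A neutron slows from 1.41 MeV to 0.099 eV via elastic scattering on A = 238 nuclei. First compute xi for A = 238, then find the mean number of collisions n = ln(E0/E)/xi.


xi = 1 + (A-1)^2/(2A)*ln((A-1)/(A+1)) = 0.008379872 (for A = 238)
n = ln(E0/E) / xi
n = ln(1.41e6 / 0.099) / 0.008379872
n = ln(1.424242e+07) / 0.008379872 = 1965.6

1965.6


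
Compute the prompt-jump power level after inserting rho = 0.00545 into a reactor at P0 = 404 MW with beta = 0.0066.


P1/P0 = beta / (beta - rho)
P1/P0 = 0.0066 / (0.0066 - 0.00545) = 5.739130
P1 = 404 * 5.739130 = 2318.6 MW

2318.6


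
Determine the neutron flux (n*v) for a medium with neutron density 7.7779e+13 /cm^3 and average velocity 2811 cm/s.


phi = n * v
phi = 7.7779e+13 * 2811
phi = 2.1864e+17 /cm^2/s

2.1864e+17


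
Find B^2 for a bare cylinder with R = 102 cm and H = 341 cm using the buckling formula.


B^2 = (2.405/R)^2 + (pi/H)^2
B^2 = (2.405/102)^2 + (pi/341)^2
B^2 = 6.4082e-04 /cm^2

6.4082e-04


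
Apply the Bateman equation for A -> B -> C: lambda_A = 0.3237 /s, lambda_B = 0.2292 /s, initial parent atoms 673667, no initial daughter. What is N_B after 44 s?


N_B(t) = lambda_A * N_A0 / (lambda_B - lambda_A) * [exp(-lambda_A*t) - exp(-lambda_B*t)]
exp(-0.3237*44) = 6.522747e-07; exp(-0.2292*44) = 4.170873e-05
N_B = 0.3237 * 673667 / (0.2292 - 0.3237) * (6.522747e-07 - 4.170873e-05)
N_B = 94.741

94.741


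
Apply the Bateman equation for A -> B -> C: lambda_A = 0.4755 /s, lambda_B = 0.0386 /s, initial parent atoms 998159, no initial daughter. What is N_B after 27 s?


N_B(t) = lambda_A * N_A0 / (lambda_B - lambda_A) * [exp(-lambda_A*t) - exp(-lambda_B*t)]
exp(-0.4755*27) = 2.656503e-06; exp(-0.0386*27) = 0.3526779
N_B = 0.4755 * 998159 / (0.0386 - 0.4755) * (2.656503e-06 - 0.3526779)
N_B = 383127

383127


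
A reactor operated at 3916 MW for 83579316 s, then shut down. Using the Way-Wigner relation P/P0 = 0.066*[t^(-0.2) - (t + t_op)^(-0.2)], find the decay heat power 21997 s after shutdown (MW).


P/P0 = 0.066 * [t^(-0.2) - (t + t_op)^(-0.2)]
P/P0 = 0.066 * [21997^(-0.2) - (21997 + 83579316)^(-0.2)]
P/P0 = 0.066 * [0.1353715 - 0.02603499] = 0.007216210
P = 3916 * 0.007216210 = 28.259 MW

28.259


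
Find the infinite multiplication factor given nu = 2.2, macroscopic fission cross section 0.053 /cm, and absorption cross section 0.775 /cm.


k_inf = nu * Sigma_f / Sigma_a
k_inf = 2.2 * 0.053 / 0.775
k_inf = 0.15045

0.15045


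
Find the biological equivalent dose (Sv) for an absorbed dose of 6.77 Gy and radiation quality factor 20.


H = D * Q
H = 6.77 * 20
H = 135.40 Sv

135.40


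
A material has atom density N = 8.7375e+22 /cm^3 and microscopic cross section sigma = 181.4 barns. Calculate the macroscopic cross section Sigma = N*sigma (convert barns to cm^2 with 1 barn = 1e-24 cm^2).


Sigma = N * sigma_barns * 1e-24
Sigma = 8.7375e+22 * 181.4 * 1e-24
Sigma = 15.850 /cm

15.850


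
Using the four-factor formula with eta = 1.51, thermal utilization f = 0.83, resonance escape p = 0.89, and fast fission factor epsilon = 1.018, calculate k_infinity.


k_inf = eta * f * p * epsilon
k_inf = 1.51 * 0.83 * 0.89 * 1.018
k_inf = 1.1355

1.1355


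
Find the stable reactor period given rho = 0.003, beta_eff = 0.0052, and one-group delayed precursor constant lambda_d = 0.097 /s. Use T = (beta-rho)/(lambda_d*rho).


T = (beta - rho) / (lambda_d * rho)
T = (0.0052 - 0.003) / (0.097 * 0.003)
T = 7.5601 s

7.5601


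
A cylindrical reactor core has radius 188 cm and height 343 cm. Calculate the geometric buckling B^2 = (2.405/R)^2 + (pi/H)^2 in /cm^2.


B^2 = (2.405/R)^2 + (pi/H)^2
B^2 = (2.405/188)^2 + (pi/343)^2
B^2 = 2.4754e-04 /cm^2

2.4754e-04


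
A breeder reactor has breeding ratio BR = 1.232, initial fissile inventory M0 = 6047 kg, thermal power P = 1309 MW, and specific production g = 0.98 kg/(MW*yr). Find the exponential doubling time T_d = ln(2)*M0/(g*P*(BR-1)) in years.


Breeding gain G = BR - 1 = 1.232 - 1 = 0.232
Fissile production rate = g * P * G = 0.98 * 1309 * 0.232 = 297.61424 kg/yr
T_d = ln(2) * M0 / (g * P * G)
T_d = ln(2) * 6047 / 297.61424 = 14.084 yr

14.084


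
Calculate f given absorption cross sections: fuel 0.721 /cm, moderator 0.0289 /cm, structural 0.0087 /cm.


f = Sigma_a_fuel / (Sigma_a_fuel + Sigma_a_mod + Sigma_a_other)
f = 0.721 / (0.721 + 0.0289 + 0.0087)
f = 0.95044

0.95044


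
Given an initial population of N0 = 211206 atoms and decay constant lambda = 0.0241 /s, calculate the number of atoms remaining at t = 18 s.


N = N0 * exp(-lambda * t)
N = 211206 * exp(-0.0241 * 18)
N = 136870

136870


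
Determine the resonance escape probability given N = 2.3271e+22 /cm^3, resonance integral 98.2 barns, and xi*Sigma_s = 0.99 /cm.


p = exp(-N * I * 1e-24 / (xi*Sigma_s))
p = exp(-2.3271e+22 * 98.2 * 1e-24 / 0.99)
p = 0.099431

0.099431


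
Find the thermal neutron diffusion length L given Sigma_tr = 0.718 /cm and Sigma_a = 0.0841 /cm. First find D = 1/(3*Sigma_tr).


D = 1 / (3 * Sigma_tr) = 1 / (3 * 0.718) = 0.4642526 cm
L = sqrt(D / Sigma_a)
L = sqrt(0.4642526 / 0.0841)
L = 2.3495 cm

2.3495


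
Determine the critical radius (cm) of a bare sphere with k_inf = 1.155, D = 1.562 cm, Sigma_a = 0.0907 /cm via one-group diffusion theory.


L^2 = D / Sigma_a = 1.562 / 0.0907 = 17.22161 cm^2
B_m^2 = (k_inf - 1) / L^2 = (1.155 - 1) / 17.22161 = 0.009000320 /cm^2
For a bare sphere: B_g = pi/R, so R_c = pi / sqrt(B_m^2)
R_c = pi / sqrt(0.009000320) = 33.115 cm

33.115


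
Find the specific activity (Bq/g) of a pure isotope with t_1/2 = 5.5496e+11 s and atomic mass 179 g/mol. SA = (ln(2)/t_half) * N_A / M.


lambda = ln(2) / t_half = ln(2) / 5.5496e+11 = 1.249004e-12 /s
SA = lambda * N_A / M
SA = 1.249004e-12 * 6.022e23 / 179
SA = 4.2020e+09 Bq/g

4.2020e+09


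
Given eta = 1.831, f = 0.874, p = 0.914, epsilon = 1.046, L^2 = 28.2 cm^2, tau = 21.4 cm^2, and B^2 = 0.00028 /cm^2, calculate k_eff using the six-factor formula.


k_inf = eta*f*p*eps = 1.831*0.874*0.914*1.046 = 1.529951
P_TNL = 1/(1 + L^2*B^2) = 1/(1 + 28.2*0.00028) = 0.9921659
P_FNL = exp(-B^2*tau) = exp(-0.00028*21.4) = 0.9940259
k_eff = k_inf * P_TNL * P_FNL = 1.529951 * 0.9921659 * 0.9940259
k_eff = 1.5089

1.5089


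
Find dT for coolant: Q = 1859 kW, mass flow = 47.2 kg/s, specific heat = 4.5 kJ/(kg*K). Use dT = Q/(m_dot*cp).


dT = Q / (m_dot * cp)
dT = 1859 / (47.2 * 4.5)
dT = 8.7524 C

8.7524


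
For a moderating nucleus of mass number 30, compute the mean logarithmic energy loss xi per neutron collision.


xi = 1 + (A-1)^2/(2A) * ln((A-1)/(A+1))
xi = 1 + (30-1)^2/(2*30) * ln((30-1)/(30 +1))
xi = 0.065209

0.065209


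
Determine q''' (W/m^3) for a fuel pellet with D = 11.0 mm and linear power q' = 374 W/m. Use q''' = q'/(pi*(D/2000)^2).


r = D / 2 / 1000 = 11.0 / 2 / 1000 = 0.0055 m
q''' = q' / (pi * r^2)
q''' = 374 / (pi * 0.0055^2)
q''' = 3.9355e+06 W/m^3

3.9355e+06


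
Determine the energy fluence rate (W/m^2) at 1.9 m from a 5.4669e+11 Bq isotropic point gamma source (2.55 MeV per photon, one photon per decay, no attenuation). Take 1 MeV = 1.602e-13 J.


psi = A * E * 1.602e-13 / (4*pi*r^2)
psi = 5.4669e+11 * 2.55 * 1.602e-13 / (4*pi*1.9^2)
psi = 0.0049230 W/m^2

0.0049230


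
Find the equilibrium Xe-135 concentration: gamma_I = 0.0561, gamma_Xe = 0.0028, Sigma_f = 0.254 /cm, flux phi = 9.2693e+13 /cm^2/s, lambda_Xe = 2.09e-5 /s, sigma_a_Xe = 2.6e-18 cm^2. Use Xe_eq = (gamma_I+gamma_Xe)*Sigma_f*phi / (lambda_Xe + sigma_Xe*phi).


Xe_eq = (gamma_I + gamma_Xe) * Sigma_f * phi / (lambda_Xe + sigma_Xe * phi)
Numerator = (0.0561 + 0.0028) * 0.254 * 9.2693e+13 = 1.386743e+12
Denominator = 2.09e-5 + 2.6e-18 * 9.2693e+13 = 2.619018e-04
Xe_eq = 1.386743e+12 / 2.619018e-04 = 5.2949e+15 /cm^3

5.2949e+15


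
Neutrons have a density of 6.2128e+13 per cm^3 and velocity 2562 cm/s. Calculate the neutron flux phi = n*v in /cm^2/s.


phi = n * v
phi = 6.2128e+13 * 2562
phi = 1.5917e+17 /cm^2/s

1.5917e+17


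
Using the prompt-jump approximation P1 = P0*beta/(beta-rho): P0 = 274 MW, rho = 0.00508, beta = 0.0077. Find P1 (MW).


P1/P0 = beta / (beta - rho)
P1/P0 = 0.0077 / (0.0077 - 0.00508) = 2.938931
P1 = 274 * 2.938931 = 805.27 MW

805.27


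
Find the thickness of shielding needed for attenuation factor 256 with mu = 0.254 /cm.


x = ln(factor) / mu
x = ln(256) / 0.254
x = 21.831 cm

21.831


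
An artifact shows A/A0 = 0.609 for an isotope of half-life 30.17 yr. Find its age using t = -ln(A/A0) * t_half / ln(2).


lambda = ln(2) / t_half = ln(2) / 30.17 = 0.02297472 /yr
t = -ln(A/A0) / lambda
t = -ln(0.609) / 0.02297472
t = 21.586 yr

21.586


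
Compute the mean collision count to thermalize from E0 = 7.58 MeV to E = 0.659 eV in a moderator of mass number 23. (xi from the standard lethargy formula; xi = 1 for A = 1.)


xi = 1 + (A-1)^2/(2A)*ln((A-1)/(A+1)) = 0.08448899 (for A = 23)
n = ln(E0/E) / xi
n = ln(7.58e6 / 0.659) / 0.08448899
n = ln(1.150228e+07) / 0.08448899 = 192.43

192.43


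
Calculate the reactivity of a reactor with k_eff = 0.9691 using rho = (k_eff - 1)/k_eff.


rho = (k_eff - 1) / k_eff
rho = (0.9691 - 1) / 0.9691
rho = -0.031885

-0.031885


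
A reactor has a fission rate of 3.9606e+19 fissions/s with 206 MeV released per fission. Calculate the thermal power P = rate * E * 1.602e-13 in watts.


P = fission_rate * E_MeV * 1.602e-13
P = 3.9606e+19 * 206 * 1.602e-13
P = 1.3070e+09 W

1.3070e+09


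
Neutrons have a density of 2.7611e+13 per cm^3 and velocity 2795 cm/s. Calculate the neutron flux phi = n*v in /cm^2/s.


phi = n * v
phi = 2.7611e+13 * 2795
phi = 7.7173e+16 /cm^2/s

7.7173e+16


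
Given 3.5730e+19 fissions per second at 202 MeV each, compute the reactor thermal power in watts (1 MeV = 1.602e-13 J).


P = fission_rate * E_MeV * 1.602e-13
P = 3.5730e+19 * 202 * 1.602e-13
P = 1.1562e+09 W

1.1562e+09


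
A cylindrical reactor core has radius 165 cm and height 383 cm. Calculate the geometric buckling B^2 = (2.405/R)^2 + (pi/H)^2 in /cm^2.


B^2 = (2.405/R)^2 + (pi/H)^2
B^2 = (2.405/165)^2 + (pi/383)^2
B^2 = 2.7974e-04 /cm^2

2.7974e-04


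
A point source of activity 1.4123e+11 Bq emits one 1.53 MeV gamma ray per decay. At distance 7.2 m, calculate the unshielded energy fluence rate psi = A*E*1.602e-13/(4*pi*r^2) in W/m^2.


psi = A * E * 1.602e-13 / (4*pi*r^2)
psi = 1.4123e+11 * 1.53 * 1.602e-13 / (4*pi*7.2^2)
psi = 5.3138e-05 W/m^2

5.3138e-05


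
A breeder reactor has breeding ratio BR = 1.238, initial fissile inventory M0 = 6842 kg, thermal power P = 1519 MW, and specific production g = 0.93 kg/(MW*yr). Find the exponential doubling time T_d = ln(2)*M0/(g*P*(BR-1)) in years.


Breeding gain G = BR - 1 = 1.238 - 1 = 0.238
Fissile production rate = g * P * G = 0.93 * 1519 * 0.238 = 336.21546 kg/yr
T_d = ln(2) * M0 / (g * P * G)
T_d = ln(2) * 6842 / 336.21546 = 14.106 yr

14.106


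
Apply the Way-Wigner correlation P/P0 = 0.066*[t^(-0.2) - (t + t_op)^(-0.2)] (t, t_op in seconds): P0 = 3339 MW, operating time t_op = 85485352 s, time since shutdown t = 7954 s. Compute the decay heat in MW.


P/P0 = 0.066 * [t^(-0.2) - (t + t_op)^(-0.2)]
P/P0 = 0.066 * [7954^(-0.2) - (7954 + 85485352)^(-0.2)]
P/P0 = 0.066 * [0.1659139 - 0.02591872] = 0.009239682
P = 3339 * 0.009239682 = 30.851 MW

30.851


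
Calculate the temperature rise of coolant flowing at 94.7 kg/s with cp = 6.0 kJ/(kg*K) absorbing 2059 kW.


dT = Q / (m_dot * cp)
dT = 2059 / (94.7 * 6.0)
dT = 3.6237 C

3.6237


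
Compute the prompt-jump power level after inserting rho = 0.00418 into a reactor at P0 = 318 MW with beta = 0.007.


P1/P0 = beta / (beta - rho)
P1/P0 = 0.007 / (0.007 - 0.00418) = 2.482270
P1 = 318 * 2.482270 = 789.36 MW

789.36


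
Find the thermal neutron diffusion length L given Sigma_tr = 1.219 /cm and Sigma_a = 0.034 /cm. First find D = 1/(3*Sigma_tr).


D = 1 / (3 * Sigma_tr) = 1 / (3 * 1.219) = 0.2734482 cm
L = sqrt(D / Sigma_a)
L = sqrt(0.2734482 / 0.034)
L = 2.8359 cm

2.8359


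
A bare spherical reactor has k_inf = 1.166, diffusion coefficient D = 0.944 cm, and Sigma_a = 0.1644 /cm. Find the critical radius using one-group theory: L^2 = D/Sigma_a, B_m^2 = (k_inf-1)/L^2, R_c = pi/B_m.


L^2 = D / Sigma_a = 0.944 / 0.1644 = 5.742092 cm^2
B_m^2 = (k_inf - 1) / L^2 = (1.166 - 1) / 5.742092 = 0.02890932 /cm^2
For a bare sphere: B_g = pi/R, so R_c = pi / sqrt(B_m^2)
R_c = pi / sqrt(0.02890932) = 18.477 cm

18.477


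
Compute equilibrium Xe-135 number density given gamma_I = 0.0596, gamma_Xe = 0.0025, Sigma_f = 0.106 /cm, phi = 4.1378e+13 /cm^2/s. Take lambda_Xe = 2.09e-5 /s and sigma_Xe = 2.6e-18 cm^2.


Xe_eq = (gamma_I + gamma_Xe) * Sigma_f * phi / (lambda_Xe + sigma_Xe * phi)
Numerator = (0.0596 + 0.0025) * 0.106 * 4.1378e+13 = 2.723748e+11
Denominator = 2.09e-5 + 2.6e-18 * 4.1378e+13 = 1.284828e-04
Xe_eq = 2.723748e+11 / 1.284828e-04 = 2.1199e+15 /cm^3

2.1199e+15


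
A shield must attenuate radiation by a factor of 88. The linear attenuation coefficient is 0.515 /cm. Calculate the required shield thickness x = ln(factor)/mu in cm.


x = ln(factor) / mu
x = ln(88) / 0.515
x = 8.6939 cm

8.6939


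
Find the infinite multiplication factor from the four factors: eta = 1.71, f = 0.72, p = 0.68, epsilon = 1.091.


k_inf = eta * f * p * epsilon
k_inf = 1.71 * 0.72 * 0.68 * 1.091
k_inf = 0.91340

0.91340


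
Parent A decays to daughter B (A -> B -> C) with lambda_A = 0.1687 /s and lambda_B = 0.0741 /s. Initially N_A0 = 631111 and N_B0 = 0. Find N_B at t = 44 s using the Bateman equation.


N_B(t) = lambda_A * N_A0 / (lambda_B - lambda_A) * [exp(-lambda_A*t) - exp(-lambda_B*t)]
exp(-0.1687*44) = 5.974739e-04; exp(-0.0741*44) = 0.03837305
N_B = 0.1687 * 631111 / (0.0741 - 0.1687) * (5.974739e-04 - 0.03837305)
N_B = 42515

42515


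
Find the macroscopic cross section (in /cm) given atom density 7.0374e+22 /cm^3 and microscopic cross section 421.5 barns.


Sigma = N * sigma_barns * 1e-24
Sigma = 7.0374e+22 * 421.5 * 1e-24
Sigma = 29.663 /cm

29.663


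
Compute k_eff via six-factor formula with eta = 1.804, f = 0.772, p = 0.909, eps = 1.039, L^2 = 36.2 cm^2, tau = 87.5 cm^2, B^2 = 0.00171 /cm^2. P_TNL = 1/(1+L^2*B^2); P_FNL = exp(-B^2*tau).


k_inf = eta*f*p*eps = 1.804*0.772*0.909*1.039 = 1.315326
P_TNL = 1/(1 + L^2*B^2) = 1/(1 + 36.2*0.00171) = 0.9417065
P_FNL = exp(-B^2*tau) = exp(-0.00171*87.5) = 0.8610308
k_eff = k_inf * P_TNL * P_FNL = 1.315326 * 0.9417065 * 0.8610308
k_eff = 1.0665

1.0665


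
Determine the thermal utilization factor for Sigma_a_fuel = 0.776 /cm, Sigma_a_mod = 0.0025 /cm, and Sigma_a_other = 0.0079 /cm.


f = Sigma_a_fuel / (Sigma_a_fuel + Sigma_a_mod + Sigma_a_other)
f = 0.776 / (0.776 + 0.0025 + 0.0079)
f = 0.98678

0.98678


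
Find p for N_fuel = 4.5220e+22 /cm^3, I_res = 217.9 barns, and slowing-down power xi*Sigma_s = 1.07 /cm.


p = exp(-N * I * 1e-24 / (xi*Sigma_s))
p = exp(-4.5220e+22 * 217.9 * 1e-24 / 1.07)
p = 1.0015e-04

1.0015e-04


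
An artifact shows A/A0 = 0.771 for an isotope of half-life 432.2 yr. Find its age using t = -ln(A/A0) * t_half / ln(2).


lambda = ln(2) / t_half = ln(2) / 432.2 = 0.001603765 /yr
t = -ln(A/A0) / lambda
t = -ln(0.771) / 0.001603765
t = 162.16 yr

162.16


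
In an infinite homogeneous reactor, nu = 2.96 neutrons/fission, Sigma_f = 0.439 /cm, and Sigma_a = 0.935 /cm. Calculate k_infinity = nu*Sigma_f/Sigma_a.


k_inf = nu * Sigma_f / Sigma_a
k_inf = 2.96 * 0.439 / 0.935
k_inf = 1.3898

1.3898


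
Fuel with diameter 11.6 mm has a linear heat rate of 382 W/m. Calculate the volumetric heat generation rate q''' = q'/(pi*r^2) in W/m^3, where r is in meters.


r = D / 2 / 1000 = 11.6 / 2 / 1000 = 0.0058 m
q''' = q' / (pi * r^2)
q''' = 382 / (pi * 0.0058^2)
q''' = 3.6146e+06 W/m^3

3.6146e+06


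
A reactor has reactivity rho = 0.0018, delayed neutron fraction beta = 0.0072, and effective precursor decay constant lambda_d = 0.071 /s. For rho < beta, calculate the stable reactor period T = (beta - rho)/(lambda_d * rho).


T = (beta - rho) / (lambda_d * rho)
T = (0.0072 - 0.0018) / (0.071 * 0.0018)
T = 42.254 s

42.254


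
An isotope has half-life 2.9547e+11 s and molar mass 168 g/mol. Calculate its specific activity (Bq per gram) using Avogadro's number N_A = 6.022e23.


lambda = ln(2) / t_half = ln(2) / 2.9547e+11 = 2.345914e-12 /s
SA = lambda * N_A / M
SA = 2.345914e-12 * 6.022e23 / 168
SA = 8.4090e+09 Bq/g

8.4090e+09


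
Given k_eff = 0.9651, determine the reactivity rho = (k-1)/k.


rho = (k_eff - 1) / k_eff
rho = (0.9651 - 1) / 0.9651
rho = -0.036162

-0.036162


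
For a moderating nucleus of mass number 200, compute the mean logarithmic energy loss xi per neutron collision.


xi = 1 + (A-1)^2/(2A) * ln((A-1)/(A+1))
xi = 1 + (200-1)^2/(2*200) * ln((200-1)/(200 +1))
xi = 0.0099667

0.0099667


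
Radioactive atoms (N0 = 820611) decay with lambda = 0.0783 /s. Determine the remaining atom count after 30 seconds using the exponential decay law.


N = N0 * exp(-lambda * t)
N = 820611 * exp(-0.0783 * 30)
N = 78339

78339


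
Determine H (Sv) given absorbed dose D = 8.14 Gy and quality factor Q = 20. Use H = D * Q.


H = D * Q
H = 8.14 * 20
H = 162.80 Sv

162.80


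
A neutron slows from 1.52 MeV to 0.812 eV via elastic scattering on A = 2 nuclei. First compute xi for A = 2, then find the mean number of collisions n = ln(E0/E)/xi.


xi = 1 + (A-1)^2/(2A)*ln((A-1)/(A+1)) = 0.7253469 (for A = 2)
n = ln(E0/E) / xi
n = ln(1.52e6 / 0.812) / 0.7253469
n = ln(1.871921e+06) / 0.7253469 = 19.911

19.911


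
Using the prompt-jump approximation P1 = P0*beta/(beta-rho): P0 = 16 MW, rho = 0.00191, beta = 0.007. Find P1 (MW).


P1/P0 = beta / (beta - rho)
P1/P0 = 0.007 / (0.007 - 0.00191) = 1.375246
P1 = 16 * 1.375246 = 22.004 MW

22.004


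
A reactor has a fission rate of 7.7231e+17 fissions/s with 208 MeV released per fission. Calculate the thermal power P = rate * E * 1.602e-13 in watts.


P = fission_rate * E_MeV * 1.602e-13
P = 7.7231e+17 * 208 * 1.602e-13
P = 2.5735e+07 W

2.5735e+07


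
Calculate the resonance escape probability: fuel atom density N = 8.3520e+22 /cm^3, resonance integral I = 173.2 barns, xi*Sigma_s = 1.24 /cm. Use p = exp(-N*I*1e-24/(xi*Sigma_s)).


p = exp(-N * I * 1e-24 / (xi*Sigma_s))
p = exp(-8.3520e+22 * 173.2 * 1e-24 / 1.24)
p = 8.5819e-06

8.5819e-06


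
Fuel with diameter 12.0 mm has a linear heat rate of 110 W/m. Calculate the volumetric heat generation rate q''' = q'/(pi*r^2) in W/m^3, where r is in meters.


r = D / 2 / 1000 = 12.0 / 2 / 1000 = 0.006 m
q''' = q' / (pi * r^2)
q''' = 110 / (pi * 0.006^2)
q''' = 972614 W/m^3

972614


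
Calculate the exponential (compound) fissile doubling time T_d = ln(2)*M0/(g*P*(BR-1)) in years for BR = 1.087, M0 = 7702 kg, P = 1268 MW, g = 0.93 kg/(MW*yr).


Breeding gain G = BR - 1 = 1.087 - 1 = 0.087
Fissile production rate = g * P * G = 0.93 * 1268 * 0.087 = 102.59388 kg/yr
T_d = ln(2) * M0 / (g * P * G)
T_d = ln(2) * 7702 / 102.59388 = 52.036 yr

52.036


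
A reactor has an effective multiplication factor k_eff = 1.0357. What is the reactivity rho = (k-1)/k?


rho = (k_eff - 1) / k_eff
rho = (1.0357 - 1) / 1.0357
rho = 0.034469

0.034469


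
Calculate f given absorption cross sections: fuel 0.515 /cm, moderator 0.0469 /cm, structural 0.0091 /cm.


f = Sigma_a_fuel / (Sigma_a_fuel + Sigma_a_mod + Sigma_a_other)
f = 0.515 / (0.515 + 0.0469 + 0.0091)
f = 0.90193

0.90193


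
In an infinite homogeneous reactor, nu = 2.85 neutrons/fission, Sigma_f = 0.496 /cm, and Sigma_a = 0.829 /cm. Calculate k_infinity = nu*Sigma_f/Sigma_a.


k_inf = nu * Sigma_f / Sigma_a
k_inf = 2.85 * 0.496 / 0.829
k_inf = 1.7052

1.7052


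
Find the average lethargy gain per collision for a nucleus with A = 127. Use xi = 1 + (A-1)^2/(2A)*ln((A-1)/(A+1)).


xi = 1 + (A-1)^2/(2A) * ln((A-1)/(A+1))
xi = 1 + (127-1)^2/(2*127) * ln((127-1)/(127 +1))
xi = 0.015666

0.015666


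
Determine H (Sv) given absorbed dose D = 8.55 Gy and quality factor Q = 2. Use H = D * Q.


H = D * Q
H = 8.55 * 2
H = 17.100 Sv

17.100


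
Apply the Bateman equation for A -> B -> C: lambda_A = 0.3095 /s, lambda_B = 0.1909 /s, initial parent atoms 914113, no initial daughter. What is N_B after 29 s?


N_B(t) = lambda_A * N_A0 / (lambda_B - lambda_A) * [exp(-lambda_A*t) - exp(-lambda_B*t)]
exp(-0.3095*29) = 1.264707e-04; exp(-0.1909*29) = 0.003941870
N_B = 0.3095 * 914113 / (0.1909 - 0.3095) * (1.264707e-04 - 0.003941870)
N_B = 9101.6

9101.6


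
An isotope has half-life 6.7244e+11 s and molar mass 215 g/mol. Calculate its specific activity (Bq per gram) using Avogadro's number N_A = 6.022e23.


lambda = ln(2) / t_half = ln(2) / 6.7244e+11 = 1.030794e-12 /s
SA = lambda * N_A / M
SA = 1.030794e-12 * 6.022e23 / 215
SA = 2.8872e+09 Bq/g

2.8872e+09


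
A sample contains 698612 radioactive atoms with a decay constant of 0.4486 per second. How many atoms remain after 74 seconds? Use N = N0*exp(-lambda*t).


N = N0 * exp(-lambda * t)
N = 698612 * exp(-0.4486 * 74)
N = 2.6744e-09

2.6744e-09


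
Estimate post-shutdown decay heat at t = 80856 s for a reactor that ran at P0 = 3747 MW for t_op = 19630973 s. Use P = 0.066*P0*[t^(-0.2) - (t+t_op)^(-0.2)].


P/P0 = 0.066 * [t^(-0.2) - (t + t_op)^(-0.2)]
P/P0 = 0.066 * [80856^(-0.2) - (80856 + 19630973)^(-0.2)]
P/P0 = 0.066 * [0.1043416 - 0.03475799] = 0.004592518
P = 3747 * 0.004592518 = 17.208 MW

17.208


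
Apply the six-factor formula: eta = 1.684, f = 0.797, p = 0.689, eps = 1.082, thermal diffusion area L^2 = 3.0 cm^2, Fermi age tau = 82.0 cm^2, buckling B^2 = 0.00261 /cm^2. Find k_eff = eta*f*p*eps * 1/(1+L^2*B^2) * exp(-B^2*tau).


k_inf = eta*f*p*eps = 1.684*0.797*0.689*1.082 = 1.000569
P_TNL = 1/(1 + L^2*B^2) = 1/(1 + 3.0*0.00261) = 0.9922308
P_FNL = exp(-B^2*tau) = exp(-0.00261*82.0) = 0.8073322
k_eff = k_inf * P_TNL * P_FNL = 1.000569 * 0.9922308 * 0.8073322
k_eff = 0.80152

0.80152


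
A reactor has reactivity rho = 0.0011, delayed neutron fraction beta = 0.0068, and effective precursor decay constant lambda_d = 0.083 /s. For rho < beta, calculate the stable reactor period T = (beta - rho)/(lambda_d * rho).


T = (beta - rho) / (lambda_d * rho)
T = (0.0068 - 0.0011) / (0.083 * 0.0011)
T = 62.432 s

62.432


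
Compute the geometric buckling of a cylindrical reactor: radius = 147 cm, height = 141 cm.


B^2 = (2.405/R)^2 + (pi/H)^2
B^2 = (2.405/147)^2 + (pi/141)^2
B^2 = 7.6410e-04 /cm^2

7.6410e-04


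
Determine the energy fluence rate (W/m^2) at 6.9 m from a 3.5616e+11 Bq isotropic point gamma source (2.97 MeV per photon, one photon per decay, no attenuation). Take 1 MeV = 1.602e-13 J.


psi = A * E * 1.602e-13 / (4*pi*r^2)
psi = 3.5616e+11 * 2.97 * 1.602e-13 / (4*pi*6.9^2)
psi = 2.8324e-04 W/m^2

2.8324e-04


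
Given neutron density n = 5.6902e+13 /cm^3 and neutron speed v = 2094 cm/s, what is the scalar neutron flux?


phi = n * v
phi = 5.6902e+13 * 2094
phi = 1.1915e+17 /cm^2/s

1.1915e+17


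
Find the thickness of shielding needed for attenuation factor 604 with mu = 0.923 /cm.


x = ln(factor) / mu
x = ln(604) / 0.923
x = 6.9378 cm

6.9378


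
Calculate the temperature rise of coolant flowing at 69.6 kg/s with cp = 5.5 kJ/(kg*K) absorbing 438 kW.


dT = Q / (m_dot * cp)
dT = 438 / (69.6 * 5.5)
dT = 1.1442 C

1.1442


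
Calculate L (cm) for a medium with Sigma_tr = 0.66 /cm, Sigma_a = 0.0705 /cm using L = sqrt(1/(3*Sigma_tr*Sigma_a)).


D = 1 / (3 * Sigma_tr) = 1 / (3 * 0.66) = 0.5050505 cm
L = sqrt(D / Sigma_a)
L = sqrt(0.5050505 / 0.0705)
L = 2.6765 cm

2.6765


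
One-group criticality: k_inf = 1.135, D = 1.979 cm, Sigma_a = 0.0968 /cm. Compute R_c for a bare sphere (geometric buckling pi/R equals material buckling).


L^2 = D / Sigma_a = 1.979 / 0.0968 = 20.44421 cm^2
B_m^2 = (k_inf - 1) / L^2 = (1.135 - 1) / 20.44421 = 0.006603337 /cm^2
For a bare sphere: B_g = pi/R, so R_c = pi / sqrt(B_m^2)
R_c = pi / sqrt(0.006603337) = 38.661 cm

38.661


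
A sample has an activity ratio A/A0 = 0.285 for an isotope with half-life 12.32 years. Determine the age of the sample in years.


lambda = ln(2) / t_half = ln(2) / 12.32 = 0.05626195 /yr
t = -ln(A/A0) / lambda
t = -ln(0.285) / 0.05626195
t = 22.311 yr

22.311


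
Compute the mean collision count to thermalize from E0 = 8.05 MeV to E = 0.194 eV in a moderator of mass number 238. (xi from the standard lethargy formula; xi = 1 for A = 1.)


xi = 1 + (A-1)^2/(2A)*ln((A-1)/(A+1)) = 0.008379872 (for A = 238)
n = ln(E0/E) / xi
n = ln(8.05e6 / 0.194) / 0.008379872
n = ln(4.149485e+07) / 0.008379872 = 2093.2

2093.2


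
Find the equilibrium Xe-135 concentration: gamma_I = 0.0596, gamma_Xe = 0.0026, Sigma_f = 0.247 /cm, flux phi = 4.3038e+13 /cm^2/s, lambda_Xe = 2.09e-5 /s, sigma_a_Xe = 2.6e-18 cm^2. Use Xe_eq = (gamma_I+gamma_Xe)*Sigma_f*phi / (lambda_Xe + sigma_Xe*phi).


Xe_eq = (gamma_I + gamma_Xe) * Sigma_f * phi / (lambda_Xe + sigma_Xe * phi)
Numerator = (0.0596 + 0.0026) * 0.247 * 4.3038e+13 = 6.612100e+11
Denominator = 2.09e-5 + 2.6e-18 * 4.3038e+13 = 1.327988e-04
Xe_eq = 6.612100e+11 / 1.327988e-04 = 4.9790e+15 /cm^3

4.9790e+15


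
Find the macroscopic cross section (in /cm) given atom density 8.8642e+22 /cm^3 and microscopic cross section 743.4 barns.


Sigma = N * sigma_barns * 1e-24
Sigma = 8.8642e+22 * 743.4 * 1e-24
Sigma = 65.896 /cm

65.896


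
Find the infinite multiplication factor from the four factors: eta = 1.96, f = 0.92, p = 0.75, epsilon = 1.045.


k_inf = eta * f * p * epsilon
k_inf = 1.96 * 0.92 * 0.75 * 1.045
k_inf = 1.4133

1.4133


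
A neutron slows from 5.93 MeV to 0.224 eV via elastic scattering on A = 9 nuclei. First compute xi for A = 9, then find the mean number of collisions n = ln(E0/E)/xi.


xi = 1 + (A-1)^2/(2A)*ln((A-1)/(A+1)) = 0.2066007 (for A = 9)
n = ln(E0/E) / xi
n = ln(5.93e6 / 0.224) / 0.2066007
n = ln(2.647321e+07) / 0.2066007 = 82.728

82.728


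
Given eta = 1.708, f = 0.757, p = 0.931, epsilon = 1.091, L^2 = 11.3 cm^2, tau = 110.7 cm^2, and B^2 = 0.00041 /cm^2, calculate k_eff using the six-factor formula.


k_inf = eta*f*p*eps = 1.708*0.757*0.931*1.091 = 1.313283
P_TNL = 1/(1 + L^2*B^2) = 1/(1 + 11.3*0.00041) = 0.9953884
P_FNL = exp(-B^2*tau) = exp(-0.00041*110.7) = 0.9556276
k_eff = k_inf * P_TNL * P_FNL = 1.313283 * 0.9953884 * 0.9556276
k_eff = 1.2492

1.2492


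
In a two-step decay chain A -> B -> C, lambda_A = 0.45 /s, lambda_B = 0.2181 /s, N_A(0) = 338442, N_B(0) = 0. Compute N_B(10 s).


N_B(t) = lambda_A * N_A0 / (lambda_B - lambda_A) * [exp(-lambda_A*t) - exp(-lambda_B*t)]
exp(-0.45*10) = 0.01110900; exp(-0.2181*10) = 0.1129285
N_B = 0.45 * 338442 / (0.2181 - 0.45) * (0.01110900 - 0.1129285)
N_B = 66869

66869


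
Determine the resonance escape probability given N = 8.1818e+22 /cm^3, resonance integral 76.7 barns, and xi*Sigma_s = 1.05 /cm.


p = exp(-N * I * 1e-24 / (xi*Sigma_s))
p = exp(-8.1818e+22 * 76.7 * 1e-24 / 1.05)
p = 0.0025374

0.0025374


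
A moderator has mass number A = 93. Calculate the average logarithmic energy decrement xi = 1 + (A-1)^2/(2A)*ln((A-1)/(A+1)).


xi = 1 + (A-1)^2/(2A) * ln((A-1)/(A+1))
xi = 1 + (93-1)^2/(2*93) * ln((93-1)/(93 +1))
xi = 0.021352

0.021352


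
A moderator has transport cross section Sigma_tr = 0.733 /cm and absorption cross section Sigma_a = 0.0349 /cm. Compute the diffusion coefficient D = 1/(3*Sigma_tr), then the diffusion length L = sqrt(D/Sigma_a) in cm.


D = 1 / (3 * Sigma_tr) = 1 / (3 * 0.733) = 0.4547522 cm
L = sqrt(D / Sigma_a)
L = sqrt(0.4547522 / 0.0349)
L = 3.6097 cm

3.6097


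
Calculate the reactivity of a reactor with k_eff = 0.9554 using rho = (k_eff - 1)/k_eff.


rho = (k_eff - 1) / k_eff
rho = (0.9554 - 1) / 0.9554
rho = -0.046682

-0.046682


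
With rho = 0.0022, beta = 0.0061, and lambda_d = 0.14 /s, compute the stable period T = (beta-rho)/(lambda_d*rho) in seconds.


T = (beta - rho) / (lambda_d * rho)
T = (0.0061 - 0.0022) / (0.14 * 0.0022)
T = 12.662 s

12.662


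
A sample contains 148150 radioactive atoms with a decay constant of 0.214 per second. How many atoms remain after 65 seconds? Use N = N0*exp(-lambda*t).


N = N0 * exp(-lambda * t)
N = 148150 * exp(-0.214 * 65)
N = 0.13479

0.13479


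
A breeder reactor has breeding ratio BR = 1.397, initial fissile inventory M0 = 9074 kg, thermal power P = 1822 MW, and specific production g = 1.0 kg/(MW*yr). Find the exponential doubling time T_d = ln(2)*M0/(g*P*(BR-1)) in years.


Breeding gain G = BR - 1 = 1.397 - 1 = 0.397
Fissile production rate = g * P * G = 1.0 * 1822 * 0.397 = 723.334 kg/yr
T_d = ln(2) * M0 / (g * P * G)
T_d = ln(2) * 9074 / 723.334 = 8.6953 yr

8.6953


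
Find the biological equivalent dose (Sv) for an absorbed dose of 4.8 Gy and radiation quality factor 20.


H = D * Q
H = 4.8 * 20
H = 96.000 Sv

96.000


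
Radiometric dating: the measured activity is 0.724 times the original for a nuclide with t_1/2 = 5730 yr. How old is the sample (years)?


lambda = ln(2) / t_half = ln(2) / 5730 = 1.209681e-04 /yr
t = -ln(A/A0) / lambda
t = -ln(0.724) / 1.209681e-04
t = 2669.8 yr

2669.8


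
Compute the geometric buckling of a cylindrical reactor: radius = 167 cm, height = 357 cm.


B^2 = (2.405/R)^2 + (pi/H)^2
B^2 = (2.405/167)^2 + (pi/357)^2
B^2 = 2.8483e-04 /cm^2

2.8483e-04


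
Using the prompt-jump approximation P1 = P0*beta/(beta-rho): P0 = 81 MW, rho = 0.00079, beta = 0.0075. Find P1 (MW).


P1/P0 = beta / (beta - rho)
P1/P0 = 0.0075 / (0.0075 - 0.00079) = 1.117735
P1 = 81 * 1.117735 = 90.537 MW

90.537


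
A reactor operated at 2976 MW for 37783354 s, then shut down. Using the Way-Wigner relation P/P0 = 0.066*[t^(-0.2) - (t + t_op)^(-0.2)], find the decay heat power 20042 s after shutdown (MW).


P/P0 = 0.066 * [t^(-0.2) - (t + t_op)^(-0.2)]
P/P0 = 0.066 * [20042^(-0.2) - (20042 + 37783354)^(-0.2)]
P/P0 = 0.066 * [0.1379151 - 0.03051363] = 0.007088497
P = 2976 * 0.007088497 = 21.095 MW

21.095


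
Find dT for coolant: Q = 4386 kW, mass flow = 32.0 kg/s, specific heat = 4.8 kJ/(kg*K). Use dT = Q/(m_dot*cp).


dT = Q / (m_dot * cp)
dT = 4386 / (32.0 * 4.8)
dT = 28.555 C

28.555


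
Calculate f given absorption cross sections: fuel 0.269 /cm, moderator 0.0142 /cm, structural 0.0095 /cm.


f = Sigma_a_fuel / (Sigma_a_fuel + Sigma_a_mod + Sigma_a_other)
f = 0.269 / (0.269 + 0.0142 + 0.0095)
f = 0.91903

0.91903


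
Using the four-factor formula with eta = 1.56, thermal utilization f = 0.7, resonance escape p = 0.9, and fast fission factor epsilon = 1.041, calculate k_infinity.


k_inf = eta * f * p * epsilon
k_inf = 1.56 * 0.7 * 0.9 * 1.041
k_inf = 1.0231

1.0231


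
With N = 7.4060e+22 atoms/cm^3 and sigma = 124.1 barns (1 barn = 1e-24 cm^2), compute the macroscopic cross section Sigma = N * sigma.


Sigma = N * sigma_barns * 1e-24
Sigma = 7.4060e+22 * 124.1 * 1e-24
Sigma = 9.1908 /cm

9.1908


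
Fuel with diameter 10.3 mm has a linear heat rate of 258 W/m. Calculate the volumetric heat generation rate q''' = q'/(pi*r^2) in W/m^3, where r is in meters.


r = D / 2 / 1000 = 10.3 / 2 / 1000 = 0.00515 m
q''' = q' / (pi * r^2)
q''' = 258 / (pi * 0.00515^2)
q''' = 3.0964e+06 W/m^3

3.0964e+06


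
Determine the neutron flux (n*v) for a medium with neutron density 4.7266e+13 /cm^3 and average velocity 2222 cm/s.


phi = n * v
phi = 4.7266e+13 * 2222
phi = 1.0503e+17 /cm^2/s

1.0503e+17


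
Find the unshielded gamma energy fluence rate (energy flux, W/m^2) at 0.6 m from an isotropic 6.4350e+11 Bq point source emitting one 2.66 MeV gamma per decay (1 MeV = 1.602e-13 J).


psi = A * E * 1.602e-13 / (4*pi*r^2)
psi = 6.4350e+11 * 2.66 * 1.602e-13 / (4*pi*0.6^2)
psi = 0.060615 W/m^2

0.060615
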